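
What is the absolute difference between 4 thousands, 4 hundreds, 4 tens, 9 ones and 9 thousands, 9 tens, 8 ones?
Convert 4 thousands, 4 hundreds, 4 tens, 9 ones (place-value notation) → 4×1000 + 4×100 + 4×10 + 9 = 4449 (decimal)
Convert 9 thousands, 9 tens, 8 ones (place-value notation) → 9×1000 + 9×10 + 8 = 9098 (decimal)
Compute |4449 - 9098| = 4649
4649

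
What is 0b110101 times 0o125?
Convert 0b110101 (binary) → 32 + 16 + 4 + 1 = 53 (decimal)
Convert 0o125 (octal) → 1×64 + 2×8 + 5 = 85 (decimal)
Compute 53 × 85 = 4505
4505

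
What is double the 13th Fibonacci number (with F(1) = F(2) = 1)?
The 13th Fibonacci number (with F(1) = F(2) = 1): 1, 1, 2, 3, 5, 8, 13, 21, 34, 55, 89, 144, 233 → 233
Compute 233 × 2 = 466
466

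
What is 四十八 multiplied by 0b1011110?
Convert 四十八 (Chinese numeral) → 4×10 + 8 = 48 (decimal)
Convert 0b1011110 (binary) → 64 + 16 + 8 + 4 + 2 = 94 (decimal)
Compute 48 × 94 = 4512
4512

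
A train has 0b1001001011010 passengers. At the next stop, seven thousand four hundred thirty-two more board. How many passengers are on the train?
Convert 0b1001001011010 (binary) → 4096 + 512 + 64 + 16 + 8 + 2 = 4698 (decimal)
Convert seven thousand four hundred thirty-two (English words) → 7×1000 + 4×100 + 32 = 7432 (decimal)
Compute 4698 + 7432 = 12130
12130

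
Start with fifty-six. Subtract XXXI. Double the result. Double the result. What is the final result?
Convert fifty-six (English words) → 56 (decimal)
Start: 56
Convert XXXI (Roman numeral) → 10 + 10 + 10 + 1 = 31 (decimal)
56 - 31 = 25
25 × 2 = 50
50 × 2 = 100
100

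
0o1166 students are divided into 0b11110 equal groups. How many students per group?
Convert 0o1166 (octal) → 1×512 + 1×64 + 6×8 + 6 = 630 (decimal)
Convert 0b11110 (binary) → 16 + 8 + 4 + 2 = 30 (decimal)
Compute 630 ÷ 30 = 21
21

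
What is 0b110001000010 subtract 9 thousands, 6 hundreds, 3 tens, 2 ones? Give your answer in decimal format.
Convert 0b110001000010 (binary) → 2048 + 1024 + 64 + 2 = 3138 (decimal)
Convert 9 thousands, 6 hundreds, 3 tens, 2 ones (place-value notation) → 9×1000 + 6×100 + 3×10 + 2 = 9632 (decimal)
Compute 3138 - 9632 = -6494
-6494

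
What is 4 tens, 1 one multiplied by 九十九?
Convert 4 tens, 1 one (place-value notation) → 4×10 + 1 = 41 (decimal)
Convert 九十九 (Chinese numeral) → 9×10 + 9 = 99 (decimal)
Compute 41 × 99 = 4059
4059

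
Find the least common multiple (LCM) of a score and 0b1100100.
Convert a score (colloquial) → 20 (decimal)
Convert 0b1100100 (binary) → 64 + 32 + 4 = 100 (decimal)
Compute lcm(20, 100) = 100
100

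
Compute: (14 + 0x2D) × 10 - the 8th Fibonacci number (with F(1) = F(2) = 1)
Convert 0x2D (hexadecimal) → 2×16 + 13 = 45 (decimal)
Convert the 8th Fibonacci number (with F(1) = F(2) = 1) (Fibonacci index) → 1, 1, 2, 3, 5, 8, 13, 21 → 21 (decimal)
Expression in decimal: (14 + 45) × 10 - 21
Parentheses first: 14 + 45 = 59
Multiply: 59 × 10 = 590
Subtract: 590 - 21 = 569
569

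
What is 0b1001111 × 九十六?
Convert 0b1001111 (binary) → 64 + 8 + 4 + 2 + 1 = 79 (decimal)
Convert 九十六 (Chinese numeral) → 9×10 + 6 = 96 (decimal)
Compute 79 × 96 = 7584
7584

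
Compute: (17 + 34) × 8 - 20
Parentheses first: 17 + 34 = 51
Multiply: 51 × 8 = 408
Subtract: 408 - 20 = 388
388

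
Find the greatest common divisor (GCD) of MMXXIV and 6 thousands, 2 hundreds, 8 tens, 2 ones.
Convert MMXXIV (Roman numeral) → 1000 + 1000 + 10 + 10 + 4 = 2024 (decimal)
Convert 6 thousands, 2 hundreds, 8 tens, 2 ones (place-value notation) → 6×1000 + 2×100 + 8×10 + 2 = 6282 (decimal)
Compute gcd(2024, 6282) = 2
2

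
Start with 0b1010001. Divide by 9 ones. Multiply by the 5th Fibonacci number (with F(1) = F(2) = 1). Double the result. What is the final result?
Convert 0b1010001 (binary) → 64 + 16 + 1 = 81 (decimal)
Start: 81
Convert 9 ones (place-value notation) → 9 (decimal)
81 ÷ 9 = 9
Convert the 5th Fibonacci number (with F(1) = F(2) = 1) (Fibonacci index) → 1, 1, 2, 3, 5 → 5 (decimal)
9 × 5 = 45
45 × 2 = 90
90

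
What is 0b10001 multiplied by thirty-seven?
Convert 0b10001 (binary) → 16 + 1 = 17 (decimal)
Convert thirty-seven (English words) → 37 (decimal)
Compute 17 × 37 = 629
629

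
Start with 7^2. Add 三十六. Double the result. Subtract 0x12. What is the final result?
Convert 7^2 (power) → 49 (decimal)
Start: 49
Convert 三十六 (Chinese numeral) → 3×10 + 6 = 36 (decimal)
49 + 36 = 85
85 × 2 = 170
Convert 0x12 (hexadecimal) → 1×16 + 2 = 18 (decimal)
170 - 18 = 152
152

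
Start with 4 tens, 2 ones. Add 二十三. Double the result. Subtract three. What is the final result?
Convert 4 tens, 2 ones (place-value notation) → 4×10 + 2 = 42 (decimal)
Start: 42
Convert 二十三 (Chinese numeral) → 2×10 + 3 = 23 (decimal)
42 + 23 = 65
65 × 2 = 130
Convert three (English words) → 3 (decimal)
130 - 3 = 127
127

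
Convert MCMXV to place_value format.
Convert MCMXV (Roman numeral) → 1000 + 900 + 10 + 5 = 1915 (decimal)
Convert 1915 (decimal) → 1915 = 1×1000 + 9×100 + 1×10 + 5 → 1 thousand, 9 hundreds, 1 ten, 5 ones (place-value notation)
1 thousand, 9 hundreds, 1 ten, 5 ones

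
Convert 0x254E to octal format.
Convert 0x254E (hexadecimal) → 2×4096 + 5×256 + 4×16 + 14 = 9550 (decimal)
Convert 9550 (decimal) → 9550 = 2×4096 + 2×512 + 5×64 + 1×8 + 6 → 0o22516 (octal)
0o22516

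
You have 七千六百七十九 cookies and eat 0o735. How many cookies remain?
Convert 七千六百七十九 (Chinese numeral) → 7×1000 + 6×100 + 7×10 + 9 = 7679 (decimal)
Convert 0o735 (octal) → 7×64 + 3×8 + 5 = 477 (decimal)
Compute 7679 - 477 = 7202
7202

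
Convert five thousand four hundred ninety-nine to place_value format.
Convert five thousand four hundred ninety-nine (English words) → 5×1000 + 4×100 + 99 = 5499 (decimal)
Convert 5499 (decimal) → 5499 = 5×1000 + 4×100 + 9×10 + 9 → 5 thousands, 4 hundreds, 9 tens, 9 ones (place-value notation)
5 thousands, 4 hundreds, 9 tens, 9 ones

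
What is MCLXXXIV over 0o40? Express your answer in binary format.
Convert MCLXXXIV (Roman numeral) → 1000 + 100 + 50 + 10 + 10 + 10 + 4 = 1184 (decimal)
Convert 0o40 (octal) → 4×8 = 32 (decimal)
Compute 1184 ÷ 32 = 37
Convert 37 (decimal) → 37 = 32 + 4 + 1 → 0b100101 (binary)
0b100101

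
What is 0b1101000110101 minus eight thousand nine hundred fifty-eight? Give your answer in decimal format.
Convert 0b1101000110101 (binary) → 4096 + 2048 + 512 + 32 + 16 + 4 + 1 = 6709 (decimal)
Convert eight thousand nine hundred fifty-eight (English words) → 8×1000 + 9×100 + 58 = 8958 (decimal)
Compute 6709 - 8958 = -2249
-2249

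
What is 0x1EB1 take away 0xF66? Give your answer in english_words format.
Convert 0x1EB1 (hexadecimal) → 1×4096 + 14×256 + 11×16 + 1 = 7857 (decimal)
Convert 0xF66 (hexadecimal) → 15×256 + 6×16 + 6 = 3942 (decimal)
Compute 7857 - 3942 = 3915
Convert 3915 (decimal) → 3915 = 3×1000 + 9×100 + 15 → three thousand nine hundred fifteen (English words)
three thousand nine hundred fifteen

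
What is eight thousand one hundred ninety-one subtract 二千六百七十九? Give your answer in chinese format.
Convert eight thousand one hundred ninety-one (English words) → 8×1000 + 1×100 + 91 = 8191 (decimal)
Convert 二千六百七十九 (Chinese numeral) → 2×1000 + 6×100 + 7×10 + 9 = 2679 (decimal)
Compute 8191 - 2679 = 5512
Convert 5512 (decimal) → 5512 = 5×1000 + 5×100 + 1×10 + 2 → 五千五百一十二 (Chinese numeral)
五千五百一十二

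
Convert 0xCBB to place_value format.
Convert 0xCBB (hexadecimal) → 12×256 + 11×16 + 11 = 3259 (decimal)
Convert 3259 (decimal) → 3259 = 3×1000 + 2×100 + 5×10 + 9 → 3 thousands, 2 hundreds, 5 tens, 9 ones (place-value notation)
3 thousands, 2 hundreds, 5 tens, 9 ones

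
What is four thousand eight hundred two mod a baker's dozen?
Convert four thousand eight hundred two (English words) → 4×1000 + 8×100 + 2 = 4802 (decimal)
Convert a baker's dozen (colloquial) → 13 (decimal)
Compute 4802 mod 13 = 5
5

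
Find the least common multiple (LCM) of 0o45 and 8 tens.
Convert 0o45 (octal) → 4×8 + 5 = 37 (decimal)
Convert 8 tens (place-value notation) → 8×10 = 80 (decimal)
Compute lcm(37, 80) = 2960
2960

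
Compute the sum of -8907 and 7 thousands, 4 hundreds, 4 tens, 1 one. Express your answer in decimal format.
Convert 7 thousands, 4 hundreds, 4 tens, 1 one (place-value notation) → 7×1000 + 4×100 + 4×10 + 1 = 7441 (decimal)
Compute -8907 + 7441 = -1466
-1466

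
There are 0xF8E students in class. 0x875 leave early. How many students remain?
Convert 0xF8E (hexadecimal) → 15×256 + 8×16 + 14 = 3982 (decimal)
Convert 0x875 (hexadecimal) → 8×256 + 7×16 + 5 = 2165 (decimal)
Compute 3982 - 2165 = 1817
1817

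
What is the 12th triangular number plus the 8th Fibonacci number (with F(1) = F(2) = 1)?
The 12th triangular number = 12×13/2 = 78
Convert the 8th Fibonacci number (with F(1) = F(2) = 1) (Fibonacci index) → 1, 1, 2, 3, 5, 8, 13, 21 → 21 (decimal)
Compute 78 + 21 = 99
99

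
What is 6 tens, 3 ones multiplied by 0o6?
Convert 6 tens, 3 ones (place-value notation) → 6×10 + 3 = 63 (decimal)
Convert 0o6 (octal) → 6 (decimal)
Compute 63 × 6 = 378
378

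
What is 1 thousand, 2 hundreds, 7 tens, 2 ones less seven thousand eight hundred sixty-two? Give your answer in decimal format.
Convert 1 thousand, 2 hundreds, 7 tens, 2 ones (place-value notation) → 1×1000 + 2×100 + 7×10 + 2 = 1272 (decimal)
Convert seven thousand eight hundred sixty-two (English words) → 7×1000 + 8×100 + 62 = 7862 (decimal)
Compute 1272 - 7862 = -6590
-6590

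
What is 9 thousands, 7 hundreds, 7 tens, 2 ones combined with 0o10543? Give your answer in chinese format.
Convert 9 thousands, 7 hundreds, 7 tens, 2 ones (place-value notation) → 9×1000 + 7×100 + 7×10 + 2 = 9772 (decimal)
Convert 0o10543 (octal) → 1×4096 + 5×64 + 4×8 + 3 = 4451 (decimal)
Compute 9772 + 4451 = 14223
Convert 14223 (decimal) → 14223 = 1×10000 + 4×1000 + 2×100 + 2×10 + 3 → 一万四千二百二十三 (Chinese numeral)
一万四千二百二十三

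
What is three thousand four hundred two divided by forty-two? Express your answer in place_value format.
Convert three thousand four hundred two (English words) → 3×1000 + 4×100 + 2 = 3402 (decimal)
Convert forty-two (English words) → 42 (decimal)
Compute 3402 ÷ 42 = 81
Convert 81 (decimal) → 81 = 8×10 + 1 → 8 tens, 1 one (place-value notation)
8 tens, 1 one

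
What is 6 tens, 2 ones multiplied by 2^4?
Convert 6 tens, 2 ones (place-value notation) → 6×10 + 2 = 62 (decimal)
Convert 2^4 (power) → 16 (decimal)
Compute 62 × 16 = 992
992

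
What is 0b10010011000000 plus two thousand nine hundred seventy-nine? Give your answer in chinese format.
Convert 0b10010011000000 (binary) → 8192 + 1024 + 128 + 64 = 9408 (decimal)
Convert two thousand nine hundred seventy-nine (English words) → 2×1000 + 9×100 + 79 = 2979 (decimal)
Compute 9408 + 2979 = 12387
Convert 12387 (decimal) → 12387 = 1×10000 + 2×1000 + 3×100 + 8×10 + 7 → 一万二千三百八十七 (Chinese numeral)
一万二千三百八十七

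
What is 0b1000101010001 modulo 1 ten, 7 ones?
Convert 0b1000101010001 (binary) → 4096 + 256 + 64 + 16 + 1 = 4433 (decimal)
Convert 1 ten, 7 ones (place-value notation) → 1×10 + 7 = 17 (decimal)
Compute 4433 mod 17 = 13
13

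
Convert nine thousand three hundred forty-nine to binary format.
Convert nine thousand three hundred forty-nine (English words) → 9×1000 + 3×100 + 49 = 9349 (decimal)
Convert 9349 (decimal) → 9349 = 8192 + 1024 + 128 + 4 + 1 → 0b10010010000101 (binary)
0b10010010000101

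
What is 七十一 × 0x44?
Convert 七十一 (Chinese numeral) → 7×10 + 1 = 71 (decimal)
Convert 0x44 (hexadecimal) → 4×16 + 4 = 68 (decimal)
Compute 71 × 68 = 4828
4828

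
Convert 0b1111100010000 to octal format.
Convert 0b1111100010000 (binary) → 4096 + 2048 + 1024 + 512 + 256 + 16 = 7952 (decimal)
Convert 7952 (decimal) → 7952 = 1×4096 + 7×512 + 4×64 + 2×8 → 0o17420 (octal)
0o17420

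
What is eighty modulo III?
Convert eighty (English words) → 80 (decimal)
Convert III (Roman numeral) → 1 + 1 + 1 = 3 (decimal)
Compute 80 mod 3 = 2
2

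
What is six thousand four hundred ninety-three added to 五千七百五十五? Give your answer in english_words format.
Convert six thousand four hundred ninety-three (English words) → 6×1000 + 4×100 + 93 = 6493 (decimal)
Convert 五千七百五十五 (Chinese numeral) → 5×1000 + 7×100 + 5×10 + 5 = 5755 (decimal)
Compute 6493 + 5755 = 12248
Convert 12248 (decimal) → 12248 = 12×1000 + 2×100 + 48 → twelve thousand two hundred forty-eight (English words)
twelve thousand two hundred forty-eight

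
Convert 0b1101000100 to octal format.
Convert 0b1101000100 (binary) → 512 + 256 + 64 + 4 = 836 (decimal)
Convert 836 (decimal) → 836 = 1×512 + 5×64 + 4 → 0o1504 (octal)
0o1504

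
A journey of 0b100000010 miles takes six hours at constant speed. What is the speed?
Convert 0b100000010 (binary) → 256 + 2 = 258 (decimal)
Convert six (English words) → 6 (decimal)
Compute 258 ÷ 6 = 43
43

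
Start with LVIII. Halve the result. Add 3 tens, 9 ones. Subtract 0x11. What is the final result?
Convert LVIII (Roman numeral) → 50 + 5 + 1 + 1 + 1 = 58 (decimal)
Start: 58
58 ÷ 2 = 29
Convert 3 tens, 9 ones (place-value notation) → 3×10 + 9 = 39 (decimal)
29 + 39 = 68
Convert 0x11 (hexadecimal) → 1×16 + 1 = 17 (decimal)
68 - 17 = 51
51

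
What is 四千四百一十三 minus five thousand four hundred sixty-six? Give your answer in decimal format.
Convert 四千四百一十三 (Chinese numeral) → 4×1000 + 4×100 + 1×10 + 3 = 4413 (decimal)
Convert five thousand four hundred sixty-six (English words) → 5×1000 + 4×100 + 66 = 5466 (decimal)
Compute 4413 - 5466 = -1053
-1053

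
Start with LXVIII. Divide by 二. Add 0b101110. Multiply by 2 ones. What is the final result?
Convert LXVIII (Roman numeral) → 50 + 10 + 5 + 1 + 1 + 1 = 68 (decimal)
Start: 68
Convert 二 (Chinese numeral) → 2 (decimal)
68 ÷ 2 = 34
Convert 0b101110 (binary) → 32 + 8 + 4 + 2 = 46 (decimal)
34 + 46 = 80
Convert 2 ones (place-value notation) → 2 (decimal)
80 × 2 = 160
160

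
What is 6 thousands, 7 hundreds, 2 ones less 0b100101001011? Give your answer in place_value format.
Convert 6 thousands, 7 hundreds, 2 ones (place-value notation) → 6×1000 + 7×100 + 2 = 6702 (decimal)
Convert 0b100101001011 (binary) → 2048 + 256 + 64 + 8 + 2 + 1 = 2379 (decimal)
Compute 6702 - 2379 = 4323
Convert 4323 (decimal) → 4323 = 4×1000 + 3×100 + 2×10 + 3 → 4 thousands, 3 hundreds, 2 tens, 3 ones (place-value notation)
4 thousands, 3 hundreds, 2 tens, 3 ones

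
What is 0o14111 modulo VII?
Convert 0o14111 (octal) → 1×4096 + 4×512 + 1×64 + 1×8 + 1 = 6217 (decimal)
Convert VII (Roman numeral) → 5 + 1 + 1 = 7 (decimal)
Compute 6217 mod 7 = 1
1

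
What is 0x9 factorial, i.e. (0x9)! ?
Convert 0x9 (hexadecimal) → 9 (decimal)
Compute 9! = 362880
362880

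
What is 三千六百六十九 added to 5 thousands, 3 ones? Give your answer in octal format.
Convert 三千六百六十九 (Chinese numeral) → 3×1000 + 6×100 + 6×10 + 9 = 3669 (decimal)
Convert 5 thousands, 3 ones (place-value notation) → 5×1000 + 3 = 5003 (decimal)
Compute 3669 + 5003 = 8672
Convert 8672 (decimal) → 8672 = 2×4096 + 7×64 + 4×8 → 0o20740 (octal)
0o20740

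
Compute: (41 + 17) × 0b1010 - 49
Convert 0b1010 (binary) → 8 + 2 = 10 (decimal)
Expression in decimal: (41 + 17) × 10 - 49
Parentheses first: 41 + 17 = 58
Multiply: 58 × 10 = 580
Subtract: 580 - 49 = 531
531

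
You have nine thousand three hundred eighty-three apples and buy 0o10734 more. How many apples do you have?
Convert nine thousand three hundred eighty-three (English words) → 9×1000 + 3×100 + 83 = 9383 (decimal)
Convert 0o10734 (octal) → 1×4096 + 7×64 + 3×8 + 4 = 4572 (decimal)
Compute 9383 + 4572 = 13955
13955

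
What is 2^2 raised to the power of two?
Convert 2^2 (power) → 4 (decimal)
Convert two (English words) → 2 (decimal)
Compute 4 ^ 2 = 16
16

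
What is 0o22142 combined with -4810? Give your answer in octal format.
Convert 0o22142 (octal) → 2×4096 + 2×512 + 1×64 + 4×8 + 2 = 9314 (decimal)
Compute 9314 + -4810 = 4504
Convert 4504 (decimal) → 4504 = 1×4096 + 6×64 + 3×8 → 0o10630 (octal)
0o10630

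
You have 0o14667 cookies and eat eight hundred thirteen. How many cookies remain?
Convert 0o14667 (octal) → 1×4096 + 4×512 + 6×64 + 6×8 + 7 = 6583 (decimal)
Convert eight hundred thirteen (English words) → 8×100 + 13 = 813 (decimal)
Compute 6583 - 813 = 5770
5770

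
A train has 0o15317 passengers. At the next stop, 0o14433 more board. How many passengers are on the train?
Convert 0o15317 (octal) → 1×4096 + 5×512 + 3×64 + 1×8 + 7 = 6863 (decimal)
Convert 0o14433 (octal) → 1×4096 + 4×512 + 4×64 + 3×8 + 3 = 6427 (decimal)
Compute 6863 + 6427 = 13290
13290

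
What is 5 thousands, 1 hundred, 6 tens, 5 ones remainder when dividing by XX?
Convert 5 thousands, 1 hundred, 6 tens, 5 ones (place-value notation) → 5×1000 + 1×100 + 6×10 + 5 = 5165 (decimal)
Convert XX (Roman numeral) → 10 + 10 = 20 (decimal)
Compute 5165 mod 20 = 5
5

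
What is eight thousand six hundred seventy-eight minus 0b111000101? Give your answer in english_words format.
Convert eight thousand six hundred seventy-eight (English words) → 8×1000 + 6×100 + 78 = 8678 (decimal)
Convert 0b111000101 (binary) → 256 + 128 + 64 + 4 + 1 = 453 (decimal)
Compute 8678 - 453 = 8225
Convert 8225 (decimal) → 8225 = 8×1000 + 2×100 + 25 → eight thousand two hundred twenty-five (English words)
eight thousand two hundred twenty-five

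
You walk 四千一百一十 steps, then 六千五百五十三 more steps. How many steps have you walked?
Convert 四千一百一十 (Chinese numeral) → 4×1000 + 1×100 + 1×10 = 4110 (decimal)
Convert 六千五百五十三 (Chinese numeral) → 6×1000 + 5×100 + 5×10 + 3 = 6553 (decimal)
Compute 4110 + 6553 = 10663
10663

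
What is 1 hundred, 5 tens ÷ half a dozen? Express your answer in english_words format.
Convert 1 hundred, 5 tens (place-value notation) → 1×100 + 5×10 = 150 (decimal)
Convert half a dozen (colloquial) → 6 (decimal)
Compute 150 ÷ 6 = 25
Convert 25 (decimal) → twenty-five (English words)
twenty-five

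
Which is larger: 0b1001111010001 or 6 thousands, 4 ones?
Convert 0b1001111010001 (binary) → 4096 + 512 + 256 + 128 + 64 + 16 + 1 = 5073 (decimal)
Convert 6 thousands, 4 ones (place-value notation) → 6×1000 + 4 = 6004 (decimal)
Compare 5073 vs 6004: larger = 6004
6004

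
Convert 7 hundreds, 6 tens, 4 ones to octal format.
Convert 7 hundreds, 6 tens, 4 ones (place-value notation) → 7×100 + 6×10 + 4 = 764 (decimal)
Convert 764 (decimal) → 764 = 1×512 + 3×64 + 7×8 + 4 → 0o1374 (octal)
0o1374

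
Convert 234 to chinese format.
Convert 234 (decimal) → 234 = 2×100 + 3×10 + 4 → 二百三十四 (Chinese numeral)
二百三十四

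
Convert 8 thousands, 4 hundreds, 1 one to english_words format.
Convert 8 thousands, 4 hundreds, 1 one (place-value notation) → 8×1000 + 4×100 + 1 = 8401 (decimal)
Convert 8401 (decimal) → 8401 = 8×1000 + 4×100 + 1 → eight thousand four hundred one (English words)
eight thousand four hundred one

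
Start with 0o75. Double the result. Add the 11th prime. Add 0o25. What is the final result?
Convert 0o75 (octal) → 7×8 + 5 = 61 (decimal)
Start: 61
61 × 2 = 122
Convert the 11th prime (prime index) → 31 (decimal)
122 + 31 = 153
Convert 0o25 (octal) → 2×8 + 5 = 21 (decimal)
153 + 21 = 174
174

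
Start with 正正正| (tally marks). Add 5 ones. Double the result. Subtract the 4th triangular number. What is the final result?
Convert 正正正| (tally marks) → 5 + 5 + 5 + 1 = 16 (decimal)
Start: 16
Convert 5 ones (place-value notation) → 5 (decimal)
16 + 5 = 21
21 × 2 = 42
Convert the 4th triangular number (triangular index) → 4×5/2 = 10 (decimal)
42 - 10 = 32
32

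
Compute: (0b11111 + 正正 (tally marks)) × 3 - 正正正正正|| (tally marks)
Convert 0b11111 (binary) → 16 + 8 + 4 + 2 + 1 = 31 (decimal)
Convert 正正 (tally marks) → 5 + 5 = 10 (decimal)
Convert 正正正正正|| (tally marks) → 5 + 5 + 5 + 5 + 5 + 2 = 27 (decimal)
Expression in decimal: (31 + 10) × 3 - 27
Parentheses first: 31 + 10 = 41
Multiply: 41 × 3 = 123
Subtract: 123 - 27 = 96
96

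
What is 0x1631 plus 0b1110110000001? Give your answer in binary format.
Convert 0x1631 (hexadecimal) → 1×4096 + 6×256 + 3×16 + 1 = 5681 (decimal)
Convert 0b1110110000001 (binary) → 4096 + 2048 + 1024 + 256 + 128 + 1 = 7553 (decimal)
Compute 5681 + 7553 = 13234
Convert 13234 (decimal) → 13234 = 8192 + 4096 + 512 + 256 + 128 + 32 + 16 + 2 → 0b11001110110010 (binary)
0b11001110110010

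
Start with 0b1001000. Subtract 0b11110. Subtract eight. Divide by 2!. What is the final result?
Convert 0b1001000 (binary) → 64 + 8 = 72 (decimal)
Start: 72
Convert 0b11110 (binary) → 16 + 8 + 4 + 2 = 30 (decimal)
72 - 30 = 42
Convert eight (English words) → 8 (decimal)
42 - 8 = 34
Convert 2! (factorial) → 2 (decimal)
34 ÷ 2 = 17
17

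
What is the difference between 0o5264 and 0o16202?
Convert 0o5264 (octal) → 5×512 + 2×64 + 6×8 + 4 = 2740 (decimal)
Convert 0o16202 (octal) → 1×4096 + 6×512 + 2×64 + 2 = 7298 (decimal)
Difference: |2740 - 7298| = 4558
4558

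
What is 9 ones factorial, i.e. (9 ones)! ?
Convert 9 ones (place-value notation) → 9 (decimal)
Compute 9! = 362880
362880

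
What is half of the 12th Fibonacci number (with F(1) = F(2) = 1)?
The 12th Fibonacci number (with F(1) = F(2) = 1): 1, 1, 2, 3, 5, 8, 13, 21, 34, 55, 89, 144 → 144
Compute 144 ÷ 2 = 72
72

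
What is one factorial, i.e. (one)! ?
Convert one (English words) → 1 (decimal)
Compute 1! = 1
1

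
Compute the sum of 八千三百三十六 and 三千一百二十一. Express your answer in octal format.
Convert 八千三百三十六 (Chinese numeral) → 8×1000 + 3×100 + 3×10 + 6 = 8336 (decimal)
Convert 三千一百二十一 (Chinese numeral) → 3×1000 + 1×100 + 2×10 + 1 = 3121 (decimal)
Compute 8336 + 3121 = 11457
Convert 11457 (decimal) → 11457 = 2×4096 + 6×512 + 3×64 + 1 → 0o26301 (octal)
0o26301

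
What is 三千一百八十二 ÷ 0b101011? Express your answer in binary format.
Convert 三千一百八十二 (Chinese numeral) → 3×1000 + 1×100 + 8×10 + 2 = 3182 (decimal)
Convert 0b101011 (binary) → 32 + 8 + 2 + 1 = 43 (decimal)
Compute 3182 ÷ 43 = 74
Convert 74 (decimal) → 74 = 64 + 8 + 2 → 0b1001010 (binary)
0b1001010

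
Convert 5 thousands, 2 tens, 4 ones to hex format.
Convert 5 thousands, 2 tens, 4 ones (place-value notation) → 5×1000 + 2×10 + 4 = 5024 (decimal)
Convert 5024 (decimal) → 5024 = 1×4096 + 3×256 + 10×16 → 0x13A0 (hexadecimal)
0x13A0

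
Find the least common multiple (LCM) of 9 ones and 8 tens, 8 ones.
Convert 9 ones (place-value notation) → 9 (decimal)
Convert 8 tens, 8 ones (place-value notation) → 8×10 + 8 = 88 (decimal)
Compute lcm(9, 88) = 792
792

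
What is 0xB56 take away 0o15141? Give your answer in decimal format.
Convert 0xB56 (hexadecimal) → 11×256 + 5×16 + 6 = 2902 (decimal)
Convert 0o15141 (octal) → 1×4096 + 5×512 + 1×64 + 4×8 + 1 = 6753 (decimal)
Compute 2902 - 6753 = -3851
-3851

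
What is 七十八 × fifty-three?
Convert 七十八 (Chinese numeral) → 7×10 + 8 = 78 (decimal)
Convert fifty-three (English words) → 53 (decimal)
Compute 78 × 53 = 4134
4134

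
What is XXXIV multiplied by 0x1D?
Convert XXXIV (Roman numeral) → 10 + 10 + 10 + 4 = 34 (decimal)
Convert 0x1D (hexadecimal) → 1×16 + 13 = 29 (decimal)
Compute 34 × 29 = 986
986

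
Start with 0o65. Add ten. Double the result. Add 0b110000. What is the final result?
Convert 0o65 (octal) → 6×8 + 5 = 53 (decimal)
Start: 53
Convert ten (English words) → 10 (decimal)
53 + 10 = 63
63 × 2 = 126
Convert 0b110000 (binary) → 32 + 16 = 48 (decimal)
126 + 48 = 174
174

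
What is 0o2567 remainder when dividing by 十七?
Convert 0o2567 (octal) → 2×512 + 5×64 + 6×8 + 7 = 1399 (decimal)
Convert 十七 (Chinese numeral) → 1×10 + 7 = 17 (decimal)
Compute 1399 mod 17 = 5
5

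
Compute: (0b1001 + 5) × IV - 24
Convert 0b1001 (binary) → 8 + 1 = 9 (decimal)
Convert IV (Roman numeral) → 4 (decimal)
Expression in decimal: (9 + 5) × 4 - 24
Parentheses first: 9 + 5 = 14
Multiply: 14 × 4 = 56
Subtract: 56 - 24 = 32
32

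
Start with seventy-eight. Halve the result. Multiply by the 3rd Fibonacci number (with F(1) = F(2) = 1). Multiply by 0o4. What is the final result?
Convert seventy-eight (English words) → 78 (decimal)
Start: 78
78 ÷ 2 = 39
Convert the 3rd Fibonacci number (with F(1) = F(2) = 1) (Fibonacci index) → 1, 1, 2 → 2 (decimal)
39 × 2 = 78
Convert 0o4 (octal) → 4 (decimal)
78 × 4 = 312
312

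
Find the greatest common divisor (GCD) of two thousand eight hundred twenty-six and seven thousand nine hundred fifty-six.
Convert two thousand eight hundred twenty-six (English words) → 2×1000 + 8×100 + 26 = 2826 (decimal)
Convert seven thousand nine hundred fifty-six (English words) → 7×1000 + 9×100 + 56 = 7956 (decimal)
Compute gcd(2826, 7956) = 18
18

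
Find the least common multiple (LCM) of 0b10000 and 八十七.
Convert 0b10000 (binary) → 16 (decimal)
Convert 八十七 (Chinese numeral) → 8×10 + 7 = 87 (decimal)
Compute lcm(16, 87) = 1392
1392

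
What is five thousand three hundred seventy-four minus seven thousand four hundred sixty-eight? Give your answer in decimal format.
Convert five thousand three hundred seventy-four (English words) → 5×1000 + 3×100 + 74 = 5374 (decimal)
Convert seven thousand four hundred sixty-eight (English words) → 7×1000 + 4×100 + 68 = 7468 (decimal)
Compute 5374 - 7468 = -2094
-2094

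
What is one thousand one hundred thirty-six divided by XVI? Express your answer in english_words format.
Convert one thousand one hundred thirty-six (English words) → 1×1000 + 1×100 + 36 = 1136 (decimal)
Convert XVI (Roman numeral) → 10 + 5 + 1 = 16 (decimal)
Compute 1136 ÷ 16 = 71
Convert 71 (decimal) → seventy-one (English words)
seventy-one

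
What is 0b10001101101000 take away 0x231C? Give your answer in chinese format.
Convert 0b10001101101000 (binary) → 8192 + 512 + 256 + 64 + 32 + 8 = 9064 (decimal)
Convert 0x231C (hexadecimal) → 2×4096 + 3×256 + 1×16 + 12 = 8988 (decimal)
Compute 9064 - 8988 = 76
Convert 76 (decimal) → 76 = 7×10 + 6 → 七十六 (Chinese numeral)
七十六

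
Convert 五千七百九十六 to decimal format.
Convert 五千七百九十六 (Chinese numeral) → 5×1000 + 7×100 + 9×10 + 6 = 5796 (decimal)
5796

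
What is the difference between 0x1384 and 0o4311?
Convert 0x1384 (hexadecimal) → 1×4096 + 3×256 + 8×16 + 4 = 4996 (decimal)
Convert 0o4311 (octal) → 4×512 + 3×64 + 1×8 + 1 = 2249 (decimal)
Difference: |4996 - 2249| = 2747
2747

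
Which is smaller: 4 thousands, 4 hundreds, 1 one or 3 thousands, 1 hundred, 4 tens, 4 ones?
Convert 4 thousands, 4 hundreds, 1 one (place-value notation) → 4×1000 + 4×100 + 1 = 4401 (decimal)
Convert 3 thousands, 1 hundred, 4 tens, 4 ones (place-value notation) → 3×1000 + 1×100 + 4×10 + 4 = 3144 (decimal)
Compare 4401 vs 3144: smaller = 3144
3144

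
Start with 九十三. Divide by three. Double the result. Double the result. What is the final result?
Convert 九十三 (Chinese numeral) → 9×10 + 3 = 93 (decimal)
Start: 93
Convert three (English words) → 3 (decimal)
93 ÷ 3 = 31
31 × 2 = 62
62 × 2 = 124
124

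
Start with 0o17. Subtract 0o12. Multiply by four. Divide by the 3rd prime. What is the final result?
Convert 0o17 (octal) → 1×8 + 7 = 15 (decimal)
Start: 15
Convert 0o12 (octal) → 1×8 + 2 = 10 (decimal)
15 - 10 = 5
Convert four (English words) → 4 (decimal)
5 × 4 = 20
Convert the 3rd prime (prime index) → 5 (decimal)
20 ÷ 5 = 4
4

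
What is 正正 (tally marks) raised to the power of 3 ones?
Convert 正正 (tally marks) → 5 + 5 = 10 (decimal)
Convert 3 ones (place-value notation) → 3 (decimal)
Compute 10 ^ 3 = 1000
1000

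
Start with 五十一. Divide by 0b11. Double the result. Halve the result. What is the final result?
Convert 五十一 (Chinese numeral) → 5×10 + 1 = 51 (decimal)
Start: 51
Convert 0b11 (binary) → 2 + 1 = 3 (decimal)
51 ÷ 3 = 17
17 × 2 = 34
34 ÷ 2 = 17
17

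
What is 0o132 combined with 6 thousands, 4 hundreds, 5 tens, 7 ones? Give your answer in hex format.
Convert 0o132 (octal) → 1×64 + 3×8 + 2 = 90 (decimal)
Convert 6 thousands, 4 hundreds, 5 tens, 7 ones (place-value notation) → 6×1000 + 4×100 + 5×10 + 7 = 6457 (decimal)
Compute 90 + 6457 = 6547
Convert 6547 (decimal) → 6547 = 1×4096 + 9×256 + 9×16 + 3 → 0x1993 (hexadecimal)
0x1993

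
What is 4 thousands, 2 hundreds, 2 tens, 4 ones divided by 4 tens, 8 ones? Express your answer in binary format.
Convert 4 thousands, 2 hundreds, 2 tens, 4 ones (place-value notation) → 4×1000 + 2×100 + 2×10 + 4 = 4224 (decimal)
Convert 4 tens, 8 ones (place-value notation) → 4×10 + 8 = 48 (decimal)
Compute 4224 ÷ 48 = 88
Convert 88 (decimal) → 88 = 64 + 16 + 8 → 0b1011000 (binary)
0b1011000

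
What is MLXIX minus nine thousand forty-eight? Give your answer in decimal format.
Convert MLXIX (Roman numeral) → 1000 + 50 + 10 + 9 = 1069 (decimal)
Convert nine thousand forty-eight (English words) → 9×1000 + 48 = 9048 (decimal)
Compute 1069 - 9048 = -7979
-7979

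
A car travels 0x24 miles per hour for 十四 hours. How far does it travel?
Convert 0x24 (hexadecimal) → 2×16 + 4 = 36 (decimal)
Convert 十四 (Chinese numeral) → 1×10 + 4 = 14 (decimal)
Compute 36 × 14 = 504
504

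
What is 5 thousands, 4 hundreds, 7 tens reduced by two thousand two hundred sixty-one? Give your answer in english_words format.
Convert 5 thousands, 4 hundreds, 7 tens (place-value notation) → 5×1000 + 4×100 + 7×10 = 5470 (decimal)
Convert two thousand two hundred sixty-one (English words) → 2×1000 + 2×100 + 61 = 2261 (decimal)
Compute 5470 - 2261 = 3209
Convert 3209 (decimal) → 3209 = 3×1000 + 2×100 + 9 → three thousand two hundred nine (English words)
three thousand two hundred nine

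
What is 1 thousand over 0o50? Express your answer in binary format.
Convert 1 thousand (place-value notation) → 1×1000 = 1000 (decimal)
Convert 0o50 (octal) → 5×8 = 40 (decimal)
Compute 1000 ÷ 40 = 25
Convert 25 (decimal) → 25 = 16 + 8 + 1 → 0b11001 (binary)
0b11001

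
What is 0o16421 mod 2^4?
Convert 0o16421 (octal) → 1×4096 + 6×512 + 4×64 + 2×8 + 1 = 7441 (decimal)
Convert 2^4 (power) → 16 (decimal)
Compute 7441 mod 16 = 1
1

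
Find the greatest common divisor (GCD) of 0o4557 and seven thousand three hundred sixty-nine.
Convert 0o4557 (octal) → 4×512 + 5×64 + 5×8 + 7 = 2415 (decimal)
Convert seven thousand three hundred sixty-nine (English words) → 7×1000 + 3×100 + 69 = 7369 (decimal)
Compute gcd(2415, 7369) = 1
1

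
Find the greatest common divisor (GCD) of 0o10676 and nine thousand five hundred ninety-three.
Convert 0o10676 (octal) → 1×4096 + 6×64 + 7×8 + 6 = 4542 (decimal)
Convert nine thousand five hundred ninety-three (English words) → 9×1000 + 5×100 + 93 = 9593 (decimal)
Compute gcd(4542, 9593) = 1
1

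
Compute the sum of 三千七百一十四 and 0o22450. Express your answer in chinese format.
Convert 三千七百一十四 (Chinese numeral) → 3×1000 + 7×100 + 1×10 + 4 = 3714 (decimal)
Convert 0o22450 (octal) → 2×4096 + 2×512 + 4×64 + 5×8 = 9512 (decimal)
Compute 3714 + 9512 = 13226
Convert 13226 (decimal) → 13226 = 1×10000 + 3×1000 + 2×100 + 2×10 + 6 → 一万三千二百二十六 (Chinese numeral)
一万三千二百二十六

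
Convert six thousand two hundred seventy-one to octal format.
Convert six thousand two hundred seventy-one (English words) → 6×1000 + 2×100 + 71 = 6271 (decimal)
Convert 6271 (decimal) → 6271 = 1×4096 + 4×512 + 1×64 + 7×8 + 7 → 0o14177 (octal)
0o14177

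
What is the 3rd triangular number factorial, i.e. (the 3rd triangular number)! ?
Convert the 3rd triangular number (triangular index) → 3×4/2 = 6 (decimal)
Compute 6! = 720
720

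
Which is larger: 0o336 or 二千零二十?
Convert 0o336 (octal) → 3×64 + 3×8 + 6 = 222 (decimal)
Convert 二千零二十 (Chinese numeral) → 2×1000 + 2×10 = 2020 (decimal)
Compare 222 vs 2020: larger = 2020
2020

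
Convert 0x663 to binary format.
Convert 0x663 (hexadecimal) → 6×256 + 6×16 + 3 = 1635 (decimal)
Convert 1635 (decimal) → 1635 = 1024 + 512 + 64 + 32 + 2 + 1 → 0b11001100011 (binary)
0b11001100011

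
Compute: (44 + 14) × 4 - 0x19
Convert 0x19 (hexadecimal) → 1×16 + 9 = 25 (decimal)
Expression in decimal: (44 + 14) × 4 - 25
Parentheses first: 44 + 14 = 58
Multiply: 58 × 4 = 232
Subtract: 232 - 25 = 207
207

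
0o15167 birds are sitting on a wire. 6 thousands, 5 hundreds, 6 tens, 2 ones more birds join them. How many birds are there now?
Convert 0o15167 (octal) → 1×4096 + 5×512 + 1×64 + 6×8 + 7 = 6775 (decimal)
Convert 6 thousands, 5 hundreds, 6 tens, 2 ones (place-value notation) → 6×1000 + 5×100 + 6×10 + 2 = 6562 (decimal)
Compute 6775 + 6562 = 13337
13337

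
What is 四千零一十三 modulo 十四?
Convert 四千零一十三 (Chinese numeral) → 4×1000 + 1×10 + 3 = 4013 (decimal)
Convert 十四 (Chinese numeral) → 1×10 + 4 = 14 (decimal)
Compute 4013 mod 14 = 9
9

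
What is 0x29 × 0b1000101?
Convert 0x29 (hexadecimal) → 2×16 + 9 = 41 (decimal)
Convert 0b1000101 (binary) → 64 + 4 + 1 = 69 (decimal)
Compute 41 × 69 = 2829
2829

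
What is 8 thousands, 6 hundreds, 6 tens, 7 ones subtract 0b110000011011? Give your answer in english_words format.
Convert 8 thousands, 6 hundreds, 6 tens, 7 ones (place-value notation) → 8×1000 + 6×100 + 6×10 + 7 = 8667 (decimal)
Convert 0b110000011011 (binary) → 2048 + 1024 + 16 + 8 + 2 + 1 = 3099 (decimal)
Compute 8667 - 3099 = 5568
Convert 5568 (decimal) → 5568 = 5×1000 + 5×100 + 68 → five thousand five hundred sixty-eight (English words)
five thousand five hundred sixty-eight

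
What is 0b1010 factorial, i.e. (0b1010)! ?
Convert 0b1010 (binary) → 8 + 2 = 10 (decimal)
Compute 10! = 3628800
3628800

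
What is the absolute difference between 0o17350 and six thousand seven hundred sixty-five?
Convert 0o17350 (octal) → 1×4096 + 7×512 + 3×64 + 5×8 = 7912 (decimal)
Convert six thousand seven hundred sixty-five (English words) → 6×1000 + 7×100 + 65 = 6765 (decimal)
Compute |7912 - 6765| = 1147
1147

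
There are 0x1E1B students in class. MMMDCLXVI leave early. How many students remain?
Convert 0x1E1B (hexadecimal) → 1×4096 + 14×256 + 1×16 + 11 = 7707 (decimal)
Convert MMMDCLXVI (Roman numeral) → 1000 + 1000 + 1000 + 500 + 100 + 50 + 10 + 5 + 1 = 3666 (decimal)
Compute 7707 - 3666 = 4041
4041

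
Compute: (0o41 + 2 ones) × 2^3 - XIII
Convert 0o41 (octal) → 4×8 + 1 = 33 (decimal)
Convert 2 ones (place-value notation) → 2 (decimal)
Convert 2^3 (power) → 8 (decimal)
Convert XIII (Roman numeral) → 10 + 1 + 1 + 1 = 13 (decimal)
Expression in decimal: (33 + 2) × 8 - 13
Parentheses first: 33 + 2 = 35
Multiply: 35 × 8 = 280
Subtract: 280 - 13 = 267
267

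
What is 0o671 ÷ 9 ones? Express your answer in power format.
Convert 0o671 (octal) → 6×64 + 7×8 + 1 = 441 (decimal)
Convert 9 ones (place-value notation) → 9 (decimal)
Compute 441 ÷ 9 = 49
Convert 49 (decimal) → 7^2 (power)
7^2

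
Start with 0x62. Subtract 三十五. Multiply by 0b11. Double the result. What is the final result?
Convert 0x62 (hexadecimal) → 6×16 + 2 = 98 (decimal)
Start: 98
Convert 三十五 (Chinese numeral) → 3×10 + 5 = 35 (decimal)
98 - 35 = 63
Convert 0b11 (binary) → 2 + 1 = 3 (decimal)
63 × 3 = 189
189 × 2 = 378
378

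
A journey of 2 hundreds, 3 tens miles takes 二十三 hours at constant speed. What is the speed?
Convert 2 hundreds, 3 tens (place-value notation) → 2×100 + 3×10 = 230 (decimal)
Convert 二十三 (Chinese numeral) → 2×10 + 3 = 23 (decimal)
Compute 230 ÷ 23 = 10
10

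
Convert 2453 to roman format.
Convert 2453 (decimal) → 2453 = 1000 + 1000 + 400 + 50 + 1 + 1 + 1 → MMCDLIII (Roman numeral)
MMCDLIII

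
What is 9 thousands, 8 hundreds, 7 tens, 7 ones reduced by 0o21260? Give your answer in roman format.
Convert 9 thousands, 8 hundreds, 7 tens, 7 ones (place-value notation) → 9×1000 + 8×100 + 7×10 + 7 = 9877 (decimal)
Convert 0o21260 (octal) → 2×4096 + 1×512 + 2×64 + 6×8 = 8880 (decimal)
Compute 9877 - 8880 = 997
Convert 997 (decimal) → 997 = 900 + 90 + 5 + 1 + 1 → CMXCVII (Roman numeral)
CMXCVII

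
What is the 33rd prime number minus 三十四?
The 33rd prime number = 137
Convert 三十四 (Chinese numeral) → 3×10 + 4 = 34 (decimal)
Compute 137 - 34 = 103
103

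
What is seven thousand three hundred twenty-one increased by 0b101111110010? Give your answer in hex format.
Convert seven thousand three hundred twenty-one (English words) → 7×1000 + 3×100 + 21 = 7321 (decimal)
Convert 0b101111110010 (binary) → 2048 + 512 + 256 + 128 + 64 + 32 + 16 + 2 = 3058 (decimal)
Compute 7321 + 3058 = 10379
Convert 10379 (decimal) → 10379 = 2×4096 + 8×256 + 8×16 + 11 → 0x288B (hexadecimal)
0x288B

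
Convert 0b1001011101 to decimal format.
Convert 0b1001011101 (binary) → 512 + 64 + 16 + 8 + 4 + 1 = 605 (decimal)
605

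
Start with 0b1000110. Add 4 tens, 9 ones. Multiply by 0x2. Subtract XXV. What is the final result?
Convert 0b1000110 (binary) → 64 + 4 + 2 = 70 (decimal)
Start: 70
Convert 4 tens, 9 ones (place-value notation) → 4×10 + 9 = 49 (decimal)
70 + 49 = 119
Convert 0x2 (hexadecimal) → 2 (decimal)
119 × 2 = 238
Convert XXV (Roman numeral) → 10 + 10 + 5 = 25 (decimal)
238 - 25 = 213
213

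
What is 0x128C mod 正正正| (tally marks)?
Convert 0x128C (hexadecimal) → 1×4096 + 2×256 + 8×16 + 12 = 4748 (decimal)
Convert 正正正| (tally marks) → 5 + 5 + 5 + 1 = 16 (decimal)
Compute 4748 mod 16 = 12
12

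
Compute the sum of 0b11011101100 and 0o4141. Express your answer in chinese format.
Convert 0b11011101100 (binary) → 1024 + 512 + 128 + 64 + 32 + 8 + 4 = 1772 (decimal)
Convert 0o4141 (octal) → 4×512 + 1×64 + 4×8 + 1 = 2145 (decimal)
Compute 1772 + 2145 = 3917
Convert 3917 (decimal) → 3917 = 3×1000 + 9×100 + 1×10 + 7 → 三千九百一十七 (Chinese numeral)
三千九百一十七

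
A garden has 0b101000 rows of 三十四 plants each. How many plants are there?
Convert 三十四 (Chinese numeral) → 3×10 + 4 = 34 (decimal)
Convert 0b101000 (binary) → 32 + 8 = 40 (decimal)
Compute 34 × 40 = 1360
1360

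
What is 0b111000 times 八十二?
Convert 0b111000 (binary) → 32 + 16 + 8 = 56 (decimal)
Convert 八十二 (Chinese numeral) → 8×10 + 2 = 82 (decimal)
Compute 56 × 82 = 4592
4592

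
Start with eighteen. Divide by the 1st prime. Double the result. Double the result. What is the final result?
Convert eighteen (English words) → 18 (decimal)
Start: 18
Convert the 1st prime (prime index) → 2 (decimal)
18 ÷ 2 = 9
9 × 2 = 18
18 × 2 = 36
36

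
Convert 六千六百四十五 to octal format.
Convert 六千六百四十五 (Chinese numeral) → 6×1000 + 6×100 + 4×10 + 5 = 6645 (decimal)
Convert 6645 (decimal) → 6645 = 1×4096 + 4×512 + 7×64 + 6×8 + 5 → 0o14765 (octal)
0o14765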